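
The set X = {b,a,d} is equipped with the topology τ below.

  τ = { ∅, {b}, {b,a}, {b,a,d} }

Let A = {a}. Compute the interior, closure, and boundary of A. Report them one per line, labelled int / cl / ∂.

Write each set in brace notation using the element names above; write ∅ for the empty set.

open subsets of A: ∅; so int(A) = ∅
closure: X∖int(X∖A) = X∖{b} = {a,d}
∂A = {a,d} minus ∅ = {a,d}

int(A) = ∅
cl(A)  = {a,d}
∂A     = {a,d}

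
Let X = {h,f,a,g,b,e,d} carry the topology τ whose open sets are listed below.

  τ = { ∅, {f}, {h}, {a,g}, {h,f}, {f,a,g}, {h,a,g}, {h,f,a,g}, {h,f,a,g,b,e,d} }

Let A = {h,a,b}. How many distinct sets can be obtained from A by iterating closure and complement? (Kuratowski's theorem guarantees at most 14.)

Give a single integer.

10

closure: X∖int(X∖A) = X∖{f} = {h,a,g,b,e,d}
Let k=closure and c=complement:
  1. A     = {h,a,b}
  2. kA    = {h,a,g,b,e,d}
  3. cA    = {f,g,e,d}
  4. ckA   = {f}
  5. kcA   = {f,a,g,b,e,d}
  6. kckA  = {f,b,e,d}
  7. ckcA  = {h}
  8. ckckA = {h,a,g}
  9. kckcA = {h,b,e,d}
  10. ckckcA = {f,a,g}
— saturated at 10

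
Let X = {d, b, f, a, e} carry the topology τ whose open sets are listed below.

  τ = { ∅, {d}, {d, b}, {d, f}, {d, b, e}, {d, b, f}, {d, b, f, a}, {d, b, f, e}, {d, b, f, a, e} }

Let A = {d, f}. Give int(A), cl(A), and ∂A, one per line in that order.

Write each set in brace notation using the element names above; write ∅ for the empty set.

open subsets of A: ∅, {d}, {d, f}; so int(A) = {d, f}
closure: X∖int(X∖A) = X∖∅ = {d, b, f, a, e}
∂A = {d, b, f, a, e} minus {d, f} = {b, a, e}

int(A) = {d, f}
cl(A)  = {d, b, f, a, e}
∂A     = {b, a, e}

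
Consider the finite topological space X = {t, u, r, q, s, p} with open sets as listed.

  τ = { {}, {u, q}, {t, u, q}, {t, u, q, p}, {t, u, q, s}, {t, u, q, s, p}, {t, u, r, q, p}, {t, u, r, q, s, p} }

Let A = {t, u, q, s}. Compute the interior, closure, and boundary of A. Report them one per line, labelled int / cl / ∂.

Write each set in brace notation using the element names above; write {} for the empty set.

U open, U⊆A: {}, {u, q}, {t, u, q}, {t, u, q, s}. int(A) = ⋃ = {t, u, q, s}
X∖A={r, p}, int(X∖A)={}, hence cl(A)={t, u, r, q, s, p}
∂A: remove int from cl → {r, p}

int(A) = {t, u, q, s}
cl(A)  = {t, u, r, q, s, p}
∂A     = {r, p}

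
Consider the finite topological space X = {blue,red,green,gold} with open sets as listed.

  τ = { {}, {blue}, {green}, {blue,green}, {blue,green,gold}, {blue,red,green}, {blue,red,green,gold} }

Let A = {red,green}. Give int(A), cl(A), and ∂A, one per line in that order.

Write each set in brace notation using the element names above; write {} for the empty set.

open subsets of A: {}, {green}; so int(A) = {green}
closure: X∖int(X∖A) = X∖{blue} = {red,green,gold}
∂A = {red,green,gold} minus {green} = {red,gold}

int(A) = {green}
cl(A)  = {red,green,gold}
∂A     = {red,gold}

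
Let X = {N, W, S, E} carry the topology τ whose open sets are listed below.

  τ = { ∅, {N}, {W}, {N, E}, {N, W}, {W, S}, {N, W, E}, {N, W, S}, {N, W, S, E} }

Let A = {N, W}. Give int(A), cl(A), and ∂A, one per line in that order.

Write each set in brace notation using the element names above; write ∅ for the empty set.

U open, U⊆A: ∅, {N}, {W}, {N, W}. int(A) = ⋃ = {N, W}
X∖A={S, E}, int(X∖A)=∅, hence cl(A)={N, W, S, E}
∂A: remove int from cl → {S, E}

int(A) = {N, W}
cl(A)  = {N, W, S, E}
∂A     = {S, E}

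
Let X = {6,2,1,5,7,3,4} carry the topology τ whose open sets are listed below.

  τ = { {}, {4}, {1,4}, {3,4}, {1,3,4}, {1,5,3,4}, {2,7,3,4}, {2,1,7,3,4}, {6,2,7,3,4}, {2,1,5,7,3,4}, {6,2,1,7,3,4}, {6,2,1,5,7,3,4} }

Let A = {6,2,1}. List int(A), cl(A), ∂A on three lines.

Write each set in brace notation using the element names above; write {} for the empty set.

int(A) = {}
cl(A)  = {6,2,1,5,7}
∂A     = {6,2,1,5,7}

U open, U⊆A: {}. int(A) = ⋃ = {}
X∖A={5,7,3,4}, int(X∖A)={3,4}, hence cl(A)={6,2,1,5,7}
∂A: remove int from cl → {6,2,1,5,7}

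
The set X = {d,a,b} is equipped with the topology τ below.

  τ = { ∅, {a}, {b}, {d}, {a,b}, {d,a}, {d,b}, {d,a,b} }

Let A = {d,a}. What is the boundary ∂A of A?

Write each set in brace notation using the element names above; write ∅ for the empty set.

interior: largest open inside A is {d,a} (from ∅, {d}, {a}, {d,a})
cl via duality: int({b}) = {b}, so X∖{b} = {d,a}
cl∖int = ∅

∅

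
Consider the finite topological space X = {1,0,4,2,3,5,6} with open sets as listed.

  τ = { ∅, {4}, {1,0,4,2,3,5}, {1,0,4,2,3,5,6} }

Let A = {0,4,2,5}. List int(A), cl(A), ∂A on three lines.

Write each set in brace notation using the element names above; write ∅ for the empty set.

int(A) = {4}
cl(A)  = {1,0,4,2,3,5,6}
∂A     = {1,0,2,3,5,6}

open subsets of A: ∅, {4}; so int(A) = {4}
closure: X∖int(X∖A) = X∖∅ = {1,0,4,2,3,5,6}
∂A = {1,0,4,2,3,5,6} minus {4} = {1,0,2,3,5,6}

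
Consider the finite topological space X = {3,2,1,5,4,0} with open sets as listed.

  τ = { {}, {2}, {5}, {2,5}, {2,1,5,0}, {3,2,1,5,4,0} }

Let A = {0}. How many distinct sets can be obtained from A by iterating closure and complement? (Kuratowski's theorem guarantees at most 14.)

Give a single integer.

X∖A={3,2,1,5,4}, int(X∖A)={2,5}, hence cl(A)={3,1,4,0}
Orbit (k=closure, c=complement):
  1. A     = {0}
  2. kA    = {3,1,4,0}
  3. cA    = {3,2,1,5,4}
  4. ckA   = {2,5}
  5. kcA   = {3,2,1,5,4,0}
  6. ckcA  = {}
(closed under both — stop)

6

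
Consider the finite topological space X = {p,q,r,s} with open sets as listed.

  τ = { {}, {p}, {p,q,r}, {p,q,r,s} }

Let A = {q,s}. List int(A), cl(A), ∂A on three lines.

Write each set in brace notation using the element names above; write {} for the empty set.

open subsets of A: {}; so int(A) = {}
closure: X∖int(X∖A) = X∖{p} = {q,r,s}
∂A = {q,r,s} minus {} = {q,r,s}

int(A) = {}
cl(A)  = {q,r,s}
∂A     = {q,r,s}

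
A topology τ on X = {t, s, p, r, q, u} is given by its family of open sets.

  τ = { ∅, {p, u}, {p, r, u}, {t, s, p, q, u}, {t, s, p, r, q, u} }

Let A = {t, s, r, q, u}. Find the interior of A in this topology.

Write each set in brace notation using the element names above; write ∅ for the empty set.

interior: largest open inside A is ∅ (from ∅)

∅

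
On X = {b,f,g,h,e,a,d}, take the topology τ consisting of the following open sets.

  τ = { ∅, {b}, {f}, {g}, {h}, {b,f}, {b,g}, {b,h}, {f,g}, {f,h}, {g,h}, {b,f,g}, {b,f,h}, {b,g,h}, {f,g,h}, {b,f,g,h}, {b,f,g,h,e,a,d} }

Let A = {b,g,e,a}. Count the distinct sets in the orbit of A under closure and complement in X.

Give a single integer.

X∖A={f,h,d}, int(X∖A)={f,h}, hence cl(A)={b,g,e,a,d}
Orbit (k=closure, c=complement):
  1. A     = {b,g,e,a}
  2. kA    = {b,g,e,a,d}
  3. cA    = {f,h,d}
  4. ckA   = {f,h}
  5. kcA   = {f,h,e,a,d}
  6. ckcA  = {b,g}
(closed under both — stop)

6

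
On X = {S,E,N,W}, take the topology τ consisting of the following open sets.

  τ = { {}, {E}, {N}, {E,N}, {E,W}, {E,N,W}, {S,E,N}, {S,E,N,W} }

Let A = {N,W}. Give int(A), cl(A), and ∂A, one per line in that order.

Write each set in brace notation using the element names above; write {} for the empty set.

interior: largest open inside A is {N} (from {}, {N})
cl via duality: int({S,E}) = {E}, so X∖{E} = {S,N,W}
cl∖int = {S,W}

int(A) = {N}
cl(A)  = {S,N,W}
∂A     = {S,W}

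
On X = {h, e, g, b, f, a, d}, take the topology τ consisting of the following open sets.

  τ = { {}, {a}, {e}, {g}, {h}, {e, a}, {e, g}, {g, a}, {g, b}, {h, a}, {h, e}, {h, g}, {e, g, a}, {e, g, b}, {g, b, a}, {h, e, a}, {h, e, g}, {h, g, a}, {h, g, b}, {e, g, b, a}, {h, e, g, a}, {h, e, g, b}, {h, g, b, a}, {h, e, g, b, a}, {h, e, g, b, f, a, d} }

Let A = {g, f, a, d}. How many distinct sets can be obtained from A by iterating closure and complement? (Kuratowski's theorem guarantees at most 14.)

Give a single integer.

8

X∖A={h, e, b}, int(X∖A)={h, e}, hence cl(A)={g, b, f, a, d}
Orbit (k=closure, c=complement):
  1. A     = {g, f, a, d}
  2. kA    = {g, b, f, a, d}
  3. cA    = {h, e, b}
  4. ckA   = {h, e}
  5. kcA   = {h, e, b, f, d}
  6. kckA  = {h, e, f, d}
  7. ckcA  = {g, a}
  8. ckckA = {g, b, a}
(closed under both — stop)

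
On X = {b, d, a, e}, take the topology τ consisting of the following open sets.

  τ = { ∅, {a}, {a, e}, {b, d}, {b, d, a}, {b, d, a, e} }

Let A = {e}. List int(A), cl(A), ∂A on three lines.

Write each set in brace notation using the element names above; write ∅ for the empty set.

int(A) = ∅
cl(A)  = {e}
∂A     = {e}

open subsets of A: ∅; so int(A) = ∅
closure: X∖int(X∖A) = X∖{b, d, a} = {e}
∂A = {e} minus ∅ = {e}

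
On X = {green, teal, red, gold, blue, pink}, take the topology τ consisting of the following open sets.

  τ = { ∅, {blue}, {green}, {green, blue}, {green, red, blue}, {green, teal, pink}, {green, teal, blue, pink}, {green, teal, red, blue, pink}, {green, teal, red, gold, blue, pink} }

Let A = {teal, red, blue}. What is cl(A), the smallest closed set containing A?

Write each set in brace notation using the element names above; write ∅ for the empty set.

{teal, red, gold, blue, pink}

X∖A={green, gold, pink}, int(X∖A)={green}, hence cl(A)={teal, red, gold, blue, pink}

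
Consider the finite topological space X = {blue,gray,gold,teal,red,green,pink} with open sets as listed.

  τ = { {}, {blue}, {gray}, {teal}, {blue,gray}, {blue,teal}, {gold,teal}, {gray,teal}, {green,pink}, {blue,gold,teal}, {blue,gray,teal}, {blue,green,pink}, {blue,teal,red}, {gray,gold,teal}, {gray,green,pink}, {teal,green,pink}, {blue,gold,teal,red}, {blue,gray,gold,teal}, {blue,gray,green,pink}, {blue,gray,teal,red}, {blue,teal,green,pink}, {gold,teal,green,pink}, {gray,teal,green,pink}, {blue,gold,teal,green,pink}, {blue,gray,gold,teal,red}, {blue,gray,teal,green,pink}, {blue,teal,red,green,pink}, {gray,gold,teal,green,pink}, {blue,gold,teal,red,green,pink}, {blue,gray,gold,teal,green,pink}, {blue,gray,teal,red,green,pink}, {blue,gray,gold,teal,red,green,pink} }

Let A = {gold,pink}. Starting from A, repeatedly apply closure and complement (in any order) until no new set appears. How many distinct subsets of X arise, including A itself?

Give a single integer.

complement {blue,gray,teal,red,green}; its interior {blue,gray,teal,red}; cl(A) = X∖{blue,gray,teal,red} = {gold,green,pink}
With k = closure, c = complement:
  1. A     = {gold,pink}
  2. kA    = {gold,green,pink}
  3. cA    = {blue,gray,teal,red,green}
  4. ckA   = {blue,gray,teal,red}
  5. kcA   = {blue,gray,gold,teal,red,green,pink}
  6. kckA  = {blue,gray,gold,teal,red}
  7. ckcA  = {}
  8. ckckA = {green,pink}
k, c of each give nothing new

8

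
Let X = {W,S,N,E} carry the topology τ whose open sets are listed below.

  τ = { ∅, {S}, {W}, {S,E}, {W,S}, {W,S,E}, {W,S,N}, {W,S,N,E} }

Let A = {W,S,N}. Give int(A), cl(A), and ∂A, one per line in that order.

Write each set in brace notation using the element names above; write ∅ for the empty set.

int(A) = {W,S,N}
cl(A)  = {W,S,N,E}
∂A     = {E}

open subsets of A: ∅, {S}, {W}, {W,S}, {W,S,N}; so int(A) = {W,S,N}
closure: X∖int(X∖A) = X∖∅ = {W,S,N,E}
∂A = {W,S,N,E} minus {W,S,N} = {E}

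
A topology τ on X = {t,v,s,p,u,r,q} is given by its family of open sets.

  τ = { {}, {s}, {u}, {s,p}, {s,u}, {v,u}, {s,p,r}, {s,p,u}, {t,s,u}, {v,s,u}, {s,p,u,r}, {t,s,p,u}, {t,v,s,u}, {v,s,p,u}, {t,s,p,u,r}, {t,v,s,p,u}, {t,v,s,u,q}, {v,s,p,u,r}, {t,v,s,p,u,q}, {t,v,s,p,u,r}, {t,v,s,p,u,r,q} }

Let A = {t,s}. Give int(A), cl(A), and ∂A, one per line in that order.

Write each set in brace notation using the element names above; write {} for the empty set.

opens ⊆ A: {}, {s}; union → int = {s}
complement {v,p,u,r,q}; its interior {v,u}; cl(A) = X∖{v,u} = {t,s,p,r,q}
boundary = {t,s,p,r,q} ∖ {s} = {t,p,r,q}

int(A) = {s}
cl(A)  = {t,s,p,r,q}
∂A     = {t,p,r,q}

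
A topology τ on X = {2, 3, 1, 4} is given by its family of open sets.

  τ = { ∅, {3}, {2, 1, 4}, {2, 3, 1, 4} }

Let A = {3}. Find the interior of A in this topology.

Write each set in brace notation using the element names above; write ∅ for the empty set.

interior: largest open inside A is {3} (from ∅, {3})

{3}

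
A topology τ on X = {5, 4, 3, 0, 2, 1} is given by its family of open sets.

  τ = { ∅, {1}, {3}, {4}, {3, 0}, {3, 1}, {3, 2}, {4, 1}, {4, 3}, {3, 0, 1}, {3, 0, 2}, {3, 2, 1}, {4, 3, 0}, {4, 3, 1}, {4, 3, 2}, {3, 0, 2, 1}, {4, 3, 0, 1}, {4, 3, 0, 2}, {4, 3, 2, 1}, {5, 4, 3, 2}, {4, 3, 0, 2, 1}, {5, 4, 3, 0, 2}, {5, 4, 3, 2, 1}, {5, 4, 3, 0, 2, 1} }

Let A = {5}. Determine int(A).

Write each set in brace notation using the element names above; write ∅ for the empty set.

interior: largest open inside A is ∅ (from ∅)

∅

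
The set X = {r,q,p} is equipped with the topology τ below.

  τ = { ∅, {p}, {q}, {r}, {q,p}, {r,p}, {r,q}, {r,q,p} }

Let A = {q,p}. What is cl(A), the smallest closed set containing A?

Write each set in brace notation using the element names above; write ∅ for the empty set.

{q,p}

cl via duality: int({r}) = {r}, so X∖{r} = {q,p}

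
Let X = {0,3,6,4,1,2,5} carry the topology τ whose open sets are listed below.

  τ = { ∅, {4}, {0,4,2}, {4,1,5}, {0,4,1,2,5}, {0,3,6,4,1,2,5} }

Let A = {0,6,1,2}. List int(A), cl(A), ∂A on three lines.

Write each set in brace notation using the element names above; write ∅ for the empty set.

int(A) = ∅
cl(A)  = {0,3,6,1,2,5}
∂A     = {0,3,6,1,2,5}

open subsets of A: ∅; so int(A) = ∅
closure: X∖int(X∖A) = X∖{4} = {0,3,6,1,2,5}
∂A = {0,3,6,1,2,5} minus ∅ = {0,3,6,1,2,5}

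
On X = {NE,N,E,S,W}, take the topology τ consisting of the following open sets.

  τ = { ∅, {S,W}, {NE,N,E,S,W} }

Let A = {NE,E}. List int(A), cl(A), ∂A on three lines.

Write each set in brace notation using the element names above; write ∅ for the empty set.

int(A) = ∅
cl(A)  = {NE,N,E}
∂A     = {NE,N,E}

interior: largest open inside A is ∅ (from ∅)
cl via duality: int({N,S,W}) = {S,W}, so X∖{S,W} = {NE,N,E}
cl∖int = {NE,N,E}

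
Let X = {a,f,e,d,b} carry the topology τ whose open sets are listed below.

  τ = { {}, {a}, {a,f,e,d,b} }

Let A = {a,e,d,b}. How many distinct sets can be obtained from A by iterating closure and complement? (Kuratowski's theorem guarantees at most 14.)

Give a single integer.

6

X∖A={f}, int(X∖A)={}, hence cl(A)={a,f,e,d,b}
Orbit (k=closure, c=complement):
  1. A     = {a,e,d,b}
  2. kA    = {a,f,e,d,b}
  3. cA    = {f}
  4. ckA   = {}
  5. kcA   = {f,e,d,b}
  6. ckcA  = {a}
(closed under both — stop)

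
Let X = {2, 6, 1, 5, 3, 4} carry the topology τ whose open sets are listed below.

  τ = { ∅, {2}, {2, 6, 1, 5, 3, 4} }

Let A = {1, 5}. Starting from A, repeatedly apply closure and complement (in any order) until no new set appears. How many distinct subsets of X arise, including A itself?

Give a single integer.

6

X∖A={2, 6, 3, 4}, int(X∖A)={2}, hence cl(A)={6, 1, 5, 3, 4}
Orbit (k=closure, c=complement):
  1. A     = {1, 5}
  2. kA    = {6, 1, 5, 3, 4}
  3. cA    = {2, 6, 3, 4}
  4. ckA   = {2}
  5. kcA   = {2, 6, 1, 5, 3, 4}
  6. ckcA  = ∅
(closed under both — stop)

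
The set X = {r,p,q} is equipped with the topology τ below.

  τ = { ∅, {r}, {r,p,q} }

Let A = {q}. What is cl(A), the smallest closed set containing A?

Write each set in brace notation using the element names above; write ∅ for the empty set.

{p,q}

complement {r,p}; its interior {r}; cl(A) = X∖{r} = {p,q}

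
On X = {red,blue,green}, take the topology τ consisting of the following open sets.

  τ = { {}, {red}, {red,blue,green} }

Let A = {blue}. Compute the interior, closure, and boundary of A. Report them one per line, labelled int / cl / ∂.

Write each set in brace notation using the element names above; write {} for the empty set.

int(A) = {}
cl(A)  = {blue,green}
∂A     = {blue,green}

interior: largest open inside A is {} (from {})
cl via duality: int({red,green}) = {red}, so X∖{red} = {blue,green}
cl∖int = {blue,green}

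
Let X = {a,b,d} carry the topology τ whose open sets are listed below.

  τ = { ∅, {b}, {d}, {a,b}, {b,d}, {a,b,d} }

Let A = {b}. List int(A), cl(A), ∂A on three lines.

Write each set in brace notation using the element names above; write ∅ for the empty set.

open subsets of A: ∅, {b}; so int(A) = {b}
closure: X∖int(X∖A) = X∖{d} = {a,b}
∂A = {a,b} minus {b} = {a}

int(A) = {b}
cl(A)  = {a,b}
∂A     = {a}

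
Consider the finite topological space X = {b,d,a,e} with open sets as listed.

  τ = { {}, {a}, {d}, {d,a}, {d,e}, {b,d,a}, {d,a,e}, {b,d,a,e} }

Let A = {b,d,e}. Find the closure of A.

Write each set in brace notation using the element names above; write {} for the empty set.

closure: X∖int(X∖A) = X∖{a} = {b,d,e}

{b,d,e}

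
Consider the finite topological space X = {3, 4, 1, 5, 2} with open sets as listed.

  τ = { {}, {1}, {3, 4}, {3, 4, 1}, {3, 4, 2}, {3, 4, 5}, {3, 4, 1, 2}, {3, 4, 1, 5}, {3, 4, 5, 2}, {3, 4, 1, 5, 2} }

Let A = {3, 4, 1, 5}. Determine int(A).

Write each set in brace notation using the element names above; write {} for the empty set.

{3, 4, 1, 5}

interior: largest open inside A is {3, 4, 1, 5} (from {}, {1}, {3, 4}, {3, 4, 1}, {3, 4, 5}, {3, 4, 1, 5})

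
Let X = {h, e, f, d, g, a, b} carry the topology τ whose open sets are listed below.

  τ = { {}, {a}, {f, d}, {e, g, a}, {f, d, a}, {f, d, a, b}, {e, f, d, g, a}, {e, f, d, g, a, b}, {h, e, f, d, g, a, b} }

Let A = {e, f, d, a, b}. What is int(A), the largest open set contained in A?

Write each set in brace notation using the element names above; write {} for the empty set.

opens ⊆ A: {}, {a}, {f, d}, {f, d, a}, {f, d, a, b}; union → int = {f, d, a, b}

{f, d, a, b}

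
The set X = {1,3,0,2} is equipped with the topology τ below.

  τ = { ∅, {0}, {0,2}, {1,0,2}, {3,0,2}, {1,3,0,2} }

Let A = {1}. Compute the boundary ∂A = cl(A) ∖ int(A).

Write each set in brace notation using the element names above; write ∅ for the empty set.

interior: largest open inside A is ∅ (from ∅)
cl via duality: int({3,0,2}) = {3,0,2}, so X∖{3,0,2} = {1}
cl∖int = {1}

{1}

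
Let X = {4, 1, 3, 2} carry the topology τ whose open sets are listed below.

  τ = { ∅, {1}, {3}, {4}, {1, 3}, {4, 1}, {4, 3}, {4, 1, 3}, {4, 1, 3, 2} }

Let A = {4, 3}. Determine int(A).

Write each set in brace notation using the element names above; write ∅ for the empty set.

open subsets of A: ∅, {4}, {3}, {4, 3}; so int(A) = {4, 3}

{4, 3}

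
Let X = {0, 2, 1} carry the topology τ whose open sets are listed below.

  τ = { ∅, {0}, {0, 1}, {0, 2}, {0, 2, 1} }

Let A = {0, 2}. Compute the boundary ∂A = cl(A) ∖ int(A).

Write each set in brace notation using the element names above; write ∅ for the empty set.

open subsets of A: ∅, {0}, {0, 2}; so int(A) = {0, 2}
closure: X∖int(X∖A) = X∖∅ = {0, 2, 1}
∂A = {0, 2, 1} minus {0, 2} = {1}

{1}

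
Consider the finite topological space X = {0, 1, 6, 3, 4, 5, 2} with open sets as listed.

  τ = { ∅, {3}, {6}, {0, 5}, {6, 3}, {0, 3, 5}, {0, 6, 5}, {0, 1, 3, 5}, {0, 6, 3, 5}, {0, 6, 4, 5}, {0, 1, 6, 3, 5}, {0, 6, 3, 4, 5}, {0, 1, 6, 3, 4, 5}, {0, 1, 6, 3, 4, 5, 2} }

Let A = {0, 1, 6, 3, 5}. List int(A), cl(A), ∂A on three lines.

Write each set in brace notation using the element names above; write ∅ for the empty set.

int(A) = {0, 1, 6, 3, 5}
cl(A)  = {0, 1, 6, 3, 4, 5, 2}
∂A     = {4, 2}

opens ⊆ A: ∅, {6}, {3}, {0, 5}, {6, 3}, {0, 6, 5}, {0, 3, 5}, {0, 6, 3, 5}, {0, 1, 3, 5}, {0, 1, 6, 3, 5}; union → int = {0, 1, 6, 3, 5}
complement {4, 2}; its interior ∅; cl(A) = X∖∅ = {0, 1, 6, 3, 4, 5, 2}
boundary = {0, 1, 6, 3, 4, 5, 2} ∖ {0, 1, 6, 3, 5} = {4, 2}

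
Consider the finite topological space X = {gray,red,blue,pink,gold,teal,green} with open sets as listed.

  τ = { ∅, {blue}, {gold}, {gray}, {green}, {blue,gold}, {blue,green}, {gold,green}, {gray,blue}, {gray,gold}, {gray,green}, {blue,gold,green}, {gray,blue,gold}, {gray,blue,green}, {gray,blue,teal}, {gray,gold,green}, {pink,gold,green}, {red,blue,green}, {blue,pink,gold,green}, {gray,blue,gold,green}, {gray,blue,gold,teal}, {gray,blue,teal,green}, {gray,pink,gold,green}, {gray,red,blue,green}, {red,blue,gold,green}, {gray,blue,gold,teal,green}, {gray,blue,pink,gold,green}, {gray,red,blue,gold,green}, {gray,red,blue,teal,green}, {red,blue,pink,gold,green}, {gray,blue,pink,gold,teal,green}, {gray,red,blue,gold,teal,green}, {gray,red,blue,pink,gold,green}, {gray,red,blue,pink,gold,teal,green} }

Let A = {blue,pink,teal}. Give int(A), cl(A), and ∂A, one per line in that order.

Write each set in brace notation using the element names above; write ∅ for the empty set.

int(A) = {blue}
cl(A)  = {red,blue,pink,teal}
∂A     = {red,pink,teal}

interior: largest open inside A is {blue} (from ∅, {blue})
cl via duality: int({gray,red,gold,green}) = {gray,gold,green}, so X∖{gray,gold,green} = {red,blue,pink,teal}
cl∖int = {red,pink,teal}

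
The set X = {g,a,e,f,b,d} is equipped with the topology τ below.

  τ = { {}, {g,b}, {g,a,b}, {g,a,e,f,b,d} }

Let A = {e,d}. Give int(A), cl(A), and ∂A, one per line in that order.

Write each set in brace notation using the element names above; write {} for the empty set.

int(A) = {}
cl(A)  = {e,f,d}
∂A     = {e,f,d}

opens ⊆ A: {}; union → int = {}
complement {g,a,f,b}; its interior {g,a,b}; cl(A) = X∖{g,a,b} = {e,f,d}
boundary = {e,f,d} ∖ {} = {e,f,d}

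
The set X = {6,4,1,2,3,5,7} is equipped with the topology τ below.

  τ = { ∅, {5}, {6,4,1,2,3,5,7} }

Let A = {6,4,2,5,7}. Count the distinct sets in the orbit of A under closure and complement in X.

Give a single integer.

closure: X∖int(X∖A) = X∖∅ = {6,4,1,2,3,5,7}
Let k=closure and c=complement:
  1. A     = {6,4,2,5,7}
  2. kA    = {6,4,1,2,3,5,7}
  3. cA    = {1,3}
  4. ckA   = ∅
  5. kcA   = {6,4,1,2,3,7}
  6. ckcA  = {5}
— saturated at 6

6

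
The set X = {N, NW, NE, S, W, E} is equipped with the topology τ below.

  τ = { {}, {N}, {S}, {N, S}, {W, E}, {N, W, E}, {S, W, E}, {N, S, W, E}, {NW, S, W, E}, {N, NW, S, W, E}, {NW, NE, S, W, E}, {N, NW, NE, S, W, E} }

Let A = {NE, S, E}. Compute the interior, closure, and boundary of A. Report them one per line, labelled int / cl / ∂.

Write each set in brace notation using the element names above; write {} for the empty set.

int(A) = {S}
cl(A)  = {NW, NE, S, W, E}
∂A     = {NW, NE, W, E}

interior: largest open inside A is {S} (from {}, {S})
cl via duality: int({N, NW, W}) = {N}, so X∖{N} = {NW, NE, S, W, E}
cl∖int = {NW, NE, W, E}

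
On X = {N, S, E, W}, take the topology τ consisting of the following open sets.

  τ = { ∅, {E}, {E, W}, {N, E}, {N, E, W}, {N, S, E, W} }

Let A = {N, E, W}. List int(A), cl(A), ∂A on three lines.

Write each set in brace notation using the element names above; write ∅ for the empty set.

int(A) = {N, E, W}
cl(A)  = {N, S, E, W}
∂A     = {S}

open subsets of A: ∅, {E}, {N, E}, {E, W}, {N, E, W}; so int(A) = {N, E, W}
closure: X∖int(X∖A) = X∖∅ = {N, S, E, W}
∂A = {N, S, E, W} minus {N, E, W} = {S}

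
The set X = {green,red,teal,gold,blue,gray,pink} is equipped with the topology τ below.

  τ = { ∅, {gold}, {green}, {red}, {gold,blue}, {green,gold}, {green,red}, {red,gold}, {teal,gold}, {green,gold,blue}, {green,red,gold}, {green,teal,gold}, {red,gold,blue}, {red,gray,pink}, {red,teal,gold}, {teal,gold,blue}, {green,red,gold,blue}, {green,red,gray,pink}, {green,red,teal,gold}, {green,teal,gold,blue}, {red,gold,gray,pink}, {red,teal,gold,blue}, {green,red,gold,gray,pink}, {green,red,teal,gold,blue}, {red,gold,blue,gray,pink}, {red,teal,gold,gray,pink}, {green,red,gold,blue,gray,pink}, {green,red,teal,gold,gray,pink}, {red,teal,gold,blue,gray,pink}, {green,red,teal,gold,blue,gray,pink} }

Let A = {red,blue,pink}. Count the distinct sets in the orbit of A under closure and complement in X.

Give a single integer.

8

closure: X∖int(X∖A) = X∖{green,teal,gold} = {red,blue,gray,pink}
Let k=closure and c=complement:
  1. A     = {red,blue,pink}
  2. kA    = {red,blue,gray,pink}
  3. cA    = {green,teal,gold,gray}
  4. ckA   = {green,teal,gold}
  5. kcA   = {green,teal,gold,blue,gray,pink}
  6. kckA  = {green,teal,gold,blue}
  7. ckcA  = {red}
  8. ckckA = {red,gray,pink}
— saturated at 8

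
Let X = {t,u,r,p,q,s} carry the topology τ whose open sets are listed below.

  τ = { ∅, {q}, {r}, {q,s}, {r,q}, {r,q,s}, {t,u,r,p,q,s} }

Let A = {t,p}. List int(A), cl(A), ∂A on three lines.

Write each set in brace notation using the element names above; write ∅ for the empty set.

open subsets of A: ∅; so int(A) = ∅
closure: X∖int(X∖A) = X∖{r,q,s} = {t,u,p}
∂A = {t,u,p} minus ∅ = {t,u,p}

int(A) = ∅
cl(A)  = {t,u,p}
∂A     = {t,u,p}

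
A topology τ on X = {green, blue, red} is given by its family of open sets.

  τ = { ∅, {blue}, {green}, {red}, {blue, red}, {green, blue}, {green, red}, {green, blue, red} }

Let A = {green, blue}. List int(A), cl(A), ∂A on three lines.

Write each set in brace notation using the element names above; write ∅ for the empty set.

int(A) = {green, blue}
cl(A)  = {green, blue}
∂A     = ∅

U open, U⊆A: ∅, {green}, {blue}, {green, blue}. int(A) = ⋃ = {green, blue}
X∖A={red}, int(X∖A)={red}, hence cl(A)={green, blue}
∂A: remove int from cl → ∅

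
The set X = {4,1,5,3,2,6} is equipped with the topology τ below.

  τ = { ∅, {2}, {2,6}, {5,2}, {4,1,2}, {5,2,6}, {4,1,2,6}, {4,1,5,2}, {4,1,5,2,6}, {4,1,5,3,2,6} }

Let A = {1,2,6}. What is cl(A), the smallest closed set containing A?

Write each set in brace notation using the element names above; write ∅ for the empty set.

{4,1,5,3,2,6}

cl via duality: int({4,5,3}) = ∅, so X∖∅ = {4,1,5,3,2,6}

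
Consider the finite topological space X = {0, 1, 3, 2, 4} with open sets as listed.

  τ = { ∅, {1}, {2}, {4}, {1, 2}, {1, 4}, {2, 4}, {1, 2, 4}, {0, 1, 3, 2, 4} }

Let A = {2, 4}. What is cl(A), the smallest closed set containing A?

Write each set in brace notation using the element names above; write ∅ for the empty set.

{0, 3, 2, 4}

closure: X∖int(X∖A) = X∖{1} = {0, 3, 2, 4}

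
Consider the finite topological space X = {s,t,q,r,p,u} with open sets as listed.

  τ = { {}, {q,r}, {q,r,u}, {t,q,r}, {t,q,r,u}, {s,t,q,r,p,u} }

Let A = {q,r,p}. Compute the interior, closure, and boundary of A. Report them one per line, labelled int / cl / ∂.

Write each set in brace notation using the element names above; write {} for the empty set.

int(A) = {q,r}
cl(A)  = {s,t,q,r,p,u}
∂A     = {s,t,p,u}

open subsets of A: {}, {q,r}; so int(A) = {q,r}
closure: X∖int(X∖A) = X∖{} = {s,t,q,r,p,u}
∂A = {s,t,q,r,p,u} minus {q,r} = {s,t,p,u}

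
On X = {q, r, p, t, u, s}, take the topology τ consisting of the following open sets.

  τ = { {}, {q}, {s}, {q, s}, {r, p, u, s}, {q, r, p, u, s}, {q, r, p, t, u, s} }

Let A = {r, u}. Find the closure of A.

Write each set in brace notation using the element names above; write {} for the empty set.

closure: X∖int(X∖A) = X∖{q, s} = {r, p, t, u}

{r, p, t, u}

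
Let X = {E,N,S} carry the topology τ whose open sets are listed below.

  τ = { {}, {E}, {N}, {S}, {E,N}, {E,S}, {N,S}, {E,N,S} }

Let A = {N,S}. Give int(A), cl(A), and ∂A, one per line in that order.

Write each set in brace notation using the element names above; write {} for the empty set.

int(A) = {N,S}
cl(A)  = {N,S}
∂A     = {}

open subsets of A: {}, {S}, {N}, {N,S}; so int(A) = {N,S}
closure: X∖int(X∖A) = X∖{E} = {N,S}
∂A = {N,S} minus {N,S} = {}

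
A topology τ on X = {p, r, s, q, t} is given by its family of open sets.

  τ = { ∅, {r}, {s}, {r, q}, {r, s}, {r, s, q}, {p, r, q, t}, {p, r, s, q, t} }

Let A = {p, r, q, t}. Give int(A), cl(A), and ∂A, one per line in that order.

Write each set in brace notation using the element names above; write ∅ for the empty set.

open subsets of A: ∅, {r}, {r, q}, {p, r, q, t}; so int(A) = {p, r, q, t}
closure: X∖int(X∖A) = X∖{s} = {p, r, q, t}
∂A = {p, r, q, t} minus {p, r, q, t} = ∅

int(A) = {p, r, q, t}
cl(A)  = {p, r, q, t}
∂A     = ∅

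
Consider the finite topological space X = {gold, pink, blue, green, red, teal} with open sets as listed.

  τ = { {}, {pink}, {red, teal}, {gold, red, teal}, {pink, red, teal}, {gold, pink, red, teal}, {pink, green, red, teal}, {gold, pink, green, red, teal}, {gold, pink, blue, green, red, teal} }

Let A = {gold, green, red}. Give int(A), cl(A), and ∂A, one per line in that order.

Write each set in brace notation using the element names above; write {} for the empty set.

open subsets of A: {}; so int(A) = {}
closure: X∖int(X∖A) = X∖{pink} = {gold, blue, green, red, teal}
∂A = {gold, blue, green, red, teal} minus {} = {gold, blue, green, red, teal}

int(A) = {}
cl(A)  = {gold, blue, green, red, teal}
∂A     = {gold, blue, green, red, teal}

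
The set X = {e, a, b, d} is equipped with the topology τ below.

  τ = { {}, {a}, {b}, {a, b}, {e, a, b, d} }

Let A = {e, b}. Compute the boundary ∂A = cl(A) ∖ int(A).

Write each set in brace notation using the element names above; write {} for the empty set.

{e, d}

U open, U⊆A: {}, {b}. int(A) = ⋃ = {b}
X∖A={a, d}, int(X∖A)={a}, hence cl(A)={e, b, d}
∂A: remove int from cl → {e, d}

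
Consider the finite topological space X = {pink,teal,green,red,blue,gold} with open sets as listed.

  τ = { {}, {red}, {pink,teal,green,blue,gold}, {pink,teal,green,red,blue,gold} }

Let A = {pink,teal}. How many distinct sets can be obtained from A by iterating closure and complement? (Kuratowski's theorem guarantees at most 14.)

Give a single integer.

cl via duality: int({green,red,blue,gold}) = {red}, so X∖{red} = {pink,teal,green,blue,gold}
Write k for closure, c for complement:
  1. A     = {pink,teal}
  2. kA    = {pink,teal,green,blue,gold}
  3. cA    = {green,red,blue,gold}
  4. ckA   = {red}
  5. kcA   = {pink,teal,green,red,blue,gold}
  6. ckcA  = {}
applying k or c yields no new set

6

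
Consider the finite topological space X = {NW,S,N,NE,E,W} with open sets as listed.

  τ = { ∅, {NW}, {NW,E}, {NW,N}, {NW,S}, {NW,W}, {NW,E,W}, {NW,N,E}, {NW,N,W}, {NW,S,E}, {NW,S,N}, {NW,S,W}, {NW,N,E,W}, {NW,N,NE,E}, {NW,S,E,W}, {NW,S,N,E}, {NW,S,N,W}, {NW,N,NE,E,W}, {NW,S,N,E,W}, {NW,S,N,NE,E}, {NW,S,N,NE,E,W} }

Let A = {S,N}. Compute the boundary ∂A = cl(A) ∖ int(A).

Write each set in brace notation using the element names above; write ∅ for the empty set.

opens ⊆ A: ∅; union → int = ∅
complement {NW,NE,E,W}; its interior {NW,E,W}; cl(A) = X∖{NW,E,W} = {S,N,NE}
boundary = {S,N,NE} ∖ ∅ = {S,N,NE}

{S,N,NE}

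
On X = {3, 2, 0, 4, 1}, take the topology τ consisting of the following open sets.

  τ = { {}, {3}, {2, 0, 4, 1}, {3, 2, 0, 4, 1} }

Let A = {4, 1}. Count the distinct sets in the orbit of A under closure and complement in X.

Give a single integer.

6

X∖A={3, 2, 0}, int(X∖A)={3}, hence cl(A)={2, 0, 4, 1}
Orbit (k=closure, c=complement):
  1. A     = {4, 1}
  2. kA    = {2, 0, 4, 1}
  3. cA    = {3, 2, 0}
  4. ckA   = {3}
  5. kcA   = {3, 2, 0, 4, 1}
  6. ckcA  = {}
(closed under both — stop)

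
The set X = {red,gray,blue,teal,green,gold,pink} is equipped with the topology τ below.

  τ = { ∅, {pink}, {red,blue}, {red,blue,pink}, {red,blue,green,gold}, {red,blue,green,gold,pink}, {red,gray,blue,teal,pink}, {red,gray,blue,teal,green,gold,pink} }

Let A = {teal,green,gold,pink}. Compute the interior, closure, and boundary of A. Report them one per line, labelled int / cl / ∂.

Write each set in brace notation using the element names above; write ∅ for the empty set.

open subsets of A: ∅, {pink}; so int(A) = {pink}
closure: X∖int(X∖A) = X∖{red,blue} = {gray,teal,green,gold,pink}
∂A = {gray,teal,green,gold,pink} minus {pink} = {gray,teal,green,gold}

int(A) = {pink}
cl(A)  = {gray,teal,green,gold,pink}
∂A     = {gray,teal,green,gold}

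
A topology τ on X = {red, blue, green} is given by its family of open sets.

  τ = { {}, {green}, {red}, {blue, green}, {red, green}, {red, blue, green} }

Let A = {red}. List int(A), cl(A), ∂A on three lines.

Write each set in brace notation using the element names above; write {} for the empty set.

open subsets of A: {}, {red}; so int(A) = {red}
closure: X∖int(X∖A) = X∖{blue, green} = {red}
∂A = {red} minus {red} = {}

int(A) = {red}
cl(A)  = {red}
∂A     = {}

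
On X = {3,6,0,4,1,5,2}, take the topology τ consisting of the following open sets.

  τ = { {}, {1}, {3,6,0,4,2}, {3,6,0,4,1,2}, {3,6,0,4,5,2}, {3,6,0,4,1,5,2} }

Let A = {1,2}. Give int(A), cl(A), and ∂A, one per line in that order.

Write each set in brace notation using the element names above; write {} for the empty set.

int(A) = {1}
cl(A)  = {3,6,0,4,1,5,2}
∂A     = {3,6,0,4,5,2}

open subsets of A: {}, {1}; so int(A) = {1}
closure: X∖int(X∖A) = X∖{} = {3,6,0,4,1,5,2}
∂A = {3,6,0,4,1,5,2} minus {1} = {3,6,0,4,5,2}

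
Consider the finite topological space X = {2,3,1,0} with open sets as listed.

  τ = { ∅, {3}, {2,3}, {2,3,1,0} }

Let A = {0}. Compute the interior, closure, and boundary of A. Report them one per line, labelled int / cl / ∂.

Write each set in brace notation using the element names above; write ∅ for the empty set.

int(A) = ∅
cl(A)  = {1,0}
∂A     = {1,0}

open subsets of A: ∅; so int(A) = ∅
closure: X∖int(X∖A) = X∖{2,3} = {1,0}
∂A = {1,0} minus ∅ = {1,0}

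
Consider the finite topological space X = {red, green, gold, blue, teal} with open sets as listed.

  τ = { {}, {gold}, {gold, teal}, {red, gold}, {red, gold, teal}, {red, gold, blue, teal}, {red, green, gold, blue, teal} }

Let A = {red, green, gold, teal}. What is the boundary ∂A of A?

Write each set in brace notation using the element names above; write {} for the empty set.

{green, blue}

interior: largest open inside A is {red, gold, teal} (from {}, {gold}, {gold, teal}, {red, gold}, {red, gold, teal})
cl via duality: int({blue}) = {}, so X∖{} = {red, green, gold, blue, teal}
cl∖int = {green, blue}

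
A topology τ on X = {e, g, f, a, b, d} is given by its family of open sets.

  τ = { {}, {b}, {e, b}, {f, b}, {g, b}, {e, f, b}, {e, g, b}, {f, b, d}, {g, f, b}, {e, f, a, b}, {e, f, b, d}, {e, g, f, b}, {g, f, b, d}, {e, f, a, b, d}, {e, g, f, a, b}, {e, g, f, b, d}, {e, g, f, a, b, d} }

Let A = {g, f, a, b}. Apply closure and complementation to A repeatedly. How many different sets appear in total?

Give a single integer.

X∖A={e, d}, int(X∖A)={}, hence cl(A)={e, g, f, a, b, d}
Orbit (k=closure, c=complement):
  1. A     = {g, f, a, b}
  2. kA    = {e, g, f, a, b, d}
  3. cA    = {e, d}
  4. ckA   = {}
  5. kcA   = {e, a, d}
  6. ckcA  = {g, f, b}
(closed under both — stop)

6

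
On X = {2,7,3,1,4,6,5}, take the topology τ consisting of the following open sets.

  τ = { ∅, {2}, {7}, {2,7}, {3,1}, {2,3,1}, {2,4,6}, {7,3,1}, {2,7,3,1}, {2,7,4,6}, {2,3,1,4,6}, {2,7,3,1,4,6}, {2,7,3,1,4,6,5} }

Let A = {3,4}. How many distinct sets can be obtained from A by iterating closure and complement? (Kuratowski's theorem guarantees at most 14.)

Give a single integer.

10

closure: X∖int(X∖A) = X∖{2,7} = {3,1,4,6,5}
Let k=closure and c=complement:
  1. A     = {3,4}
  2. kA    = {3,1,4,6,5}
  3. cA    = {2,7,1,6,5}
  4. ckA   = {2,7}
  5. kcA   = {2,7,3,1,4,6,5}
  6. kckA  = {2,7,4,6,5}
  7. ckcA  = ∅
  8. ckckA = {3,1}
  9. kckckA = {3,1,5}
  10. ckckckA = {2,7,4,6}
— saturated at 10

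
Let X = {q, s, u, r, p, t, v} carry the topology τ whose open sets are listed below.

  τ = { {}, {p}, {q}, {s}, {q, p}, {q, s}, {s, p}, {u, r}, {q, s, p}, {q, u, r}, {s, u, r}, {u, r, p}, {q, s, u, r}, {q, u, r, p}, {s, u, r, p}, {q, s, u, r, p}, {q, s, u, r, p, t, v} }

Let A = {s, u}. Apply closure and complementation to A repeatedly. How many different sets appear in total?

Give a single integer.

cl via duality: int({q, r, p, t, v}) = {q, p}, so X∖{q, p} = {s, u, r, t, v}
Write k for closure, c for complement:
  1. A     = {s, u}
  2. kA    = {s, u, r, t, v}
  3. cA    = {q, r, p, t, v}
  4. ckA   = {q, p}
  5. kcA   = {q, u, r, p, t, v}
  6. kckA  = {q, p, t, v}
  7. ckcA  = {s}
  8. ckckA = {s, u, r}
  9. kckcA = {s, t, v}
  10. ckckcA = {q, u, r, p}
applying k or c yields no new set

10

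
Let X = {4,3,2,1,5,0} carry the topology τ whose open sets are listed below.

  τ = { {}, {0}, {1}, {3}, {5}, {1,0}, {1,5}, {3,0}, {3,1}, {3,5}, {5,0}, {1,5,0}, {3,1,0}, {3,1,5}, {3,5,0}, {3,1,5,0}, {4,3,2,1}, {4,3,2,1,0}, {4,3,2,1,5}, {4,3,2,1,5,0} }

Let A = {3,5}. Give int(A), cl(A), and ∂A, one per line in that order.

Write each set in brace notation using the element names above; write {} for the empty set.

opens ⊆ A: {}, {5}, {3}, {3,5}; union → int = {3,5}
complement {4,2,1,0}; its interior {1,0}; cl(A) = X∖{1,0} = {4,3,2,5}
boundary = {4,3,2,5} ∖ {3,5} = {4,2}

int(A) = {3,5}
cl(A)  = {4,3,2,5}
∂A     = {4,2}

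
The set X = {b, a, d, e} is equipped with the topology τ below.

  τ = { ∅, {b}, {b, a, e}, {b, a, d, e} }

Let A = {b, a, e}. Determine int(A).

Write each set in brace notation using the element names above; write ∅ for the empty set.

open subsets of A: ∅, {b}, {b, a, e}; so int(A) = {b, a, e}

{b, a, e}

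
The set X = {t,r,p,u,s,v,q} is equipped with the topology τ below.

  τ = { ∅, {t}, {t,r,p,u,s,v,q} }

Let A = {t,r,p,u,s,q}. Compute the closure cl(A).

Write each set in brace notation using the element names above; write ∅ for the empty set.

{t,r,p,u,s,v,q}

X∖A={v}, int(X∖A)=∅, hence cl(A)={t,r,p,u,s,v,q}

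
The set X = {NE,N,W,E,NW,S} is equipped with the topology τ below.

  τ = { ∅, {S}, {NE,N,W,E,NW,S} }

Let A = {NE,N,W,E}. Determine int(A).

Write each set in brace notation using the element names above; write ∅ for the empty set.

interior: largest open inside A is ∅ (from ∅)

∅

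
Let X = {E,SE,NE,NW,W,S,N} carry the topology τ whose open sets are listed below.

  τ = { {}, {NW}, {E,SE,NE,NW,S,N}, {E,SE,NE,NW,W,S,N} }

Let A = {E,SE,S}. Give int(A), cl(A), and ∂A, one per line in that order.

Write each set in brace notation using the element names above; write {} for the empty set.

interior: largest open inside A is {} (from {})
cl via duality: int({NE,NW,W,N}) = {NW}, so X∖{NW} = {E,SE,NE,W,S,N}
cl∖int = {E,SE,NE,W,S,N}

int(A) = {}
cl(A)  = {E,SE,NE,W,S,N}
∂A     = {E,SE,NE,W,S,N}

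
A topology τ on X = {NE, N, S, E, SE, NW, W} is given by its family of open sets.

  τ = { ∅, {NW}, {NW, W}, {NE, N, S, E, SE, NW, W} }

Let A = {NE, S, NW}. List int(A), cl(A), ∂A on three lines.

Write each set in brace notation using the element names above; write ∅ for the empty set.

open subsets of A: ∅, {NW}; so int(A) = {NW}
closure: X∖int(X∖A) = X∖∅ = {NE, N, S, E, SE, NW, W}
∂A = {NE, N, S, E, SE, NW, W} minus {NW} = {NE, N, S, E, SE, W}

int(A) = {NW}
cl(A)  = {NE, N, S, E, SE, NW, W}
∂A     = {NE, N, S, E, SE, W}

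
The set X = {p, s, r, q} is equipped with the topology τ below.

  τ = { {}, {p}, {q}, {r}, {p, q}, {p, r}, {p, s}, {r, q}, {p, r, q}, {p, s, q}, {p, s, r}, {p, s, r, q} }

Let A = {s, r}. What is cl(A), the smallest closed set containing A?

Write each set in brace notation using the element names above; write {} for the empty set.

closure: X∖int(X∖A) = X∖{p, q} = {s, r}

{s, r}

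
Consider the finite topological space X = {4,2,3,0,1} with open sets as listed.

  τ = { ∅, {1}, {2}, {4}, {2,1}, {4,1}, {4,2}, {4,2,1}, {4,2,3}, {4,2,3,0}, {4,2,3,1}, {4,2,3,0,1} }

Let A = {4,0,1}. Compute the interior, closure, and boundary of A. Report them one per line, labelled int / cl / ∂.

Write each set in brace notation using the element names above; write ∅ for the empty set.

int(A) = {4,1}
cl(A)  = {4,3,0,1}
∂A     = {3,0}

interior: largest open inside A is {4,1} (from ∅, {4}, {1}, {4,1})
cl via duality: int({2,3}) = {2}, so X∖{2} = {4,3,0,1}
cl∖int = {3,0}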